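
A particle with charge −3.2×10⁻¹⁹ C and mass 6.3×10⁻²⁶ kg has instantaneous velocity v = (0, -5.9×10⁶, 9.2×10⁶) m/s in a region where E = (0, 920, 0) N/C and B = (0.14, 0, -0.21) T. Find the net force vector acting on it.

F ≈ (-3.96×10⁻¹³, -4.12×10⁻¹³, -2.64×10⁻¹³) N

v×B = (1.24×10⁶, 1.29×10⁶, 8.26×10⁵) N/C.
E + v×B = (1.24×10⁶, 1.29×10⁶, 8.26×10⁵) N/C.
F = q(E + v×B) = (−3.2×10⁻¹⁹ C)·(1.24×10⁶, 1.29×10⁶, 8.26×10⁵) = (-3.96×10⁻¹³, -4.12×10⁻¹³, -2.64×10⁻¹³) N.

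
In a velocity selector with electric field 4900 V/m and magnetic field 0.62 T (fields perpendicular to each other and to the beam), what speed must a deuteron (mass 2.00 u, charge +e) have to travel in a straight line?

Straight-line motion ⇒ electric and magnetic forces cancel, so E = vB.
v = E/B = 4900/0.62 = 7900 m/s.
The result is independent of the particle's charge and mass.

v = 7900 m/s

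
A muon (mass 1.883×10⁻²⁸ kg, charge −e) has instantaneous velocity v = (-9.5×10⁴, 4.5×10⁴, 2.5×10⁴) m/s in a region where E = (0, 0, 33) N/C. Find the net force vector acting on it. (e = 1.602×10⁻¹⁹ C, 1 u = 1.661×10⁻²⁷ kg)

Only an electric field acts, so F = qE = (−1.602×10⁻¹⁹ C)·(0, 0, 33.0) = (0, 0, -5.29×10⁻¹⁸) N.

F ≈ (0, 0, -5.29×10⁻¹⁸) N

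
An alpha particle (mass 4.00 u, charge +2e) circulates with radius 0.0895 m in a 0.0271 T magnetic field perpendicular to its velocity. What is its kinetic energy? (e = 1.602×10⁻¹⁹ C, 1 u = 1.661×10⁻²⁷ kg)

KE ≈ 4.54×10⁻¹⁷ J

v = |q|Br/m, then KE = ½mv² = (qBr)²/(2m).
v = (3.204×10⁻¹⁹)(0.0271)(0.0895)/6.644×10⁻²⁷ ≈ 1.170×10⁵ m/s.
KE = ½(6.644×10⁻²⁷)(1.170×10⁵)² ≈ 4.54×10⁻¹⁷ J.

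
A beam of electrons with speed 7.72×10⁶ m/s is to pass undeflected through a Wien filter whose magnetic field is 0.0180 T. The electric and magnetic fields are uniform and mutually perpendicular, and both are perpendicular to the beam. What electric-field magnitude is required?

For straight-line motion qE = qvB, so E = vB.
E = 7.72×10⁶ × 0.0180 = 1.39×10⁵ V/m.

E = 1.39×10⁵ V/m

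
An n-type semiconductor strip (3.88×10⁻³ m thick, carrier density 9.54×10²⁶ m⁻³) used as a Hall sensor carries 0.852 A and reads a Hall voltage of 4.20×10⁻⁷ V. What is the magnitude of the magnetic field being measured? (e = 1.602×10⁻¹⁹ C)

From V_H = IB/(n e t), B = V_H n e t / I.
B = (4.20×10⁻⁷)(9.54×10²⁶)(1.602×10⁻¹⁹)(3.88×10⁻³)/0.852 ≈ 0.292 T.

B ≈ 0.292 T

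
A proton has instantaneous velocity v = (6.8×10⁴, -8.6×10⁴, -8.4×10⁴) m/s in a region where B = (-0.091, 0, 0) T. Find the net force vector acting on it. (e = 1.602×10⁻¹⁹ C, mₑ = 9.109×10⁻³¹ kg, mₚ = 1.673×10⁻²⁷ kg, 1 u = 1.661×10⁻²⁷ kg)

F ≈ (0, 1.22×10⁻¹⁵, -1.25×10⁻¹⁵) N

v×B = (0, 7640, -7830) N/C.
F = q v×B = (1.602×10⁻¹⁹ C)·(0, 7640, -7830) = (0, 1.22×10⁻¹⁵, -1.25×10⁻¹⁵) N.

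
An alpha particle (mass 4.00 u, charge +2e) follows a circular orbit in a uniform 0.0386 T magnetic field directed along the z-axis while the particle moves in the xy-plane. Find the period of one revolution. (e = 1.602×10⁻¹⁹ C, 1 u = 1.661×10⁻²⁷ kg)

The cyclotron period depends only on m, q, B: T = 2πm/(|q|B).
T = 2π(6.644×10⁻²⁷)/((3.204×10⁻¹⁹)(0.0386)) ≈ 3.38×10⁻⁶ s.

T ≈ 3.38×10⁻⁶ s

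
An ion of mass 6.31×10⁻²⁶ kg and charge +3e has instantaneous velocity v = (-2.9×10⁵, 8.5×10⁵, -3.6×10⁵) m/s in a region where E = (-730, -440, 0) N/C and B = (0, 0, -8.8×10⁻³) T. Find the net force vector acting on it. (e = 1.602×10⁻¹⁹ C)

F ≈ (-3.95×10⁻¹⁵, -1.44×10⁻¹⁵, 0) N

v×B = (-7480, -2550, 0) N/C.
E + v×B = (-8210, -2990, 0) N/C.
F = q(E + v×B) = (4.806×10⁻¹⁹ C)·(-8210, -2990, 0) = (-3.95×10⁻¹⁵, -1.44×10⁻¹⁵, 0) N.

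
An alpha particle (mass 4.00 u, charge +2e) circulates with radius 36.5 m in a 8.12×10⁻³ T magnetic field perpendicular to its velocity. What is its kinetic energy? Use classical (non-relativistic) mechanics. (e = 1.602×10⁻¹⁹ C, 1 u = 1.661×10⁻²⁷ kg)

v = |q|Br/m, then KE = ½mv² = (qBr)²/(2m).
v = (3.204×10⁻¹⁹)(8.12×10⁻³)(36.5)/6.644×10⁻²⁷ ≈ 1.429×10⁷ m/s.
KE = ½(6.644×10⁻²⁷)(1.429×10⁷)² ≈ 6.79×10⁻¹³ J.

KE ≈ 6.79×10⁻¹³ J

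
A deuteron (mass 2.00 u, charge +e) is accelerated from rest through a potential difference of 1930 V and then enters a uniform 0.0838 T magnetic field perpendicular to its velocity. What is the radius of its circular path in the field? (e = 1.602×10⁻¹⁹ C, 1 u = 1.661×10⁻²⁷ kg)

r ≈ 0.107 m

Acceleration: |q|V = ½mv² ⇒ v = √(2|q|V/m) = √(2·1.602×10⁻¹⁹·1930/3.322×10⁻²⁷) ≈ 4.314×10⁵ m/s.
In the field: r = mv/(|q|B) = (3.322×10⁻²⁷)(4.314×10⁵)/((1.602×10⁻¹⁹)(0.0838)) ≈ 0.107 m.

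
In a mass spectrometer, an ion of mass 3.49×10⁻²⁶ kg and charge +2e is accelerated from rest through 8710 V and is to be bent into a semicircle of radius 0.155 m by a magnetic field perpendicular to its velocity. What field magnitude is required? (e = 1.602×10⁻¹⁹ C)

v = √(2|q|V/m) = √(2·3.204×10⁻¹⁹·8710/3.49×10⁻²⁶) ≈ 3.999×10⁵ m/s.
B = mv/(|q|r) = (3.49×10⁻²⁶)(3.999×10⁵)/((3.204×10⁻¹⁹)(0.155)) ≈ 0.281 T.

B ≈ 0.281 T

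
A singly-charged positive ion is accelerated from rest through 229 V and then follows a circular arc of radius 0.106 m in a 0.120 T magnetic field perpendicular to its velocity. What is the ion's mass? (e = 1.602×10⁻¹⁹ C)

m ≈ 5.66×10⁻²⁶ kg

Combine |q|V = ½mv² and r = mv/(|q|B): eliminate v to get m = qB²r²/(2V).
m = (1.602×10⁻¹⁹)(0.120)²(0.106)²/(2·229) ≈ 5.66×10⁻²⁶ kg.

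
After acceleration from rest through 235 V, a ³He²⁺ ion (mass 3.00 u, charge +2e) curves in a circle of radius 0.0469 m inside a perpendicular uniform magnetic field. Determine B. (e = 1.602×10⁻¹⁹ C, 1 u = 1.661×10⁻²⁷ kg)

B ≈ 0.0576 T

v = √(2|q|V/m) = √(2·3.204×10⁻¹⁹·235/4.983×10⁻²⁷) ≈ 1.738×10⁵ m/s.
B = mv/(|q|r) = (4.983×10⁻²⁷)(1.738×10⁵)/((3.204×10⁻¹⁹)(0.0469)) ≈ 0.0576 T.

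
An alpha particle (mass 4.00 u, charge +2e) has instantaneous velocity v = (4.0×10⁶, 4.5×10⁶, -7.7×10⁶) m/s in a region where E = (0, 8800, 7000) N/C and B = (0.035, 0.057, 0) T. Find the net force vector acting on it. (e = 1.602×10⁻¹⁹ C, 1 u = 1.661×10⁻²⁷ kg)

v×B = (4.39×10⁵, -2.70×10⁵, 7.05×10⁴) N/C.
E + v×B = (4.39×10⁵, -2.61×10⁵, 7.75×10⁴) N/C.
F = q(E + v×B) = (3.204×10⁻¹⁹ C)·(4.39×10⁵, -2.61×10⁵, 7.75×10⁴) = (1.41×10⁻¹³, -8.35×10⁻¹⁴, 2.48×10⁻¹⁴) N.

F ≈ (1.41×10⁻¹³, -8.35×10⁻¹⁴, 2.48×10⁻¹⁴) N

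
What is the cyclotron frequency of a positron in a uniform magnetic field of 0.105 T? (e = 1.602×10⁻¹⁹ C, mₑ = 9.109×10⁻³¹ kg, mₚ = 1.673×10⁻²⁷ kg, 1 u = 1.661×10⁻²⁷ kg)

f ≈ 2.94×10⁹ Hz

f = |q|B/(2πm).
f = (1.602×10⁻¹⁹)(0.105)/(2π·9.109×10⁻³¹) ≈ 2.94×10⁹ Hz.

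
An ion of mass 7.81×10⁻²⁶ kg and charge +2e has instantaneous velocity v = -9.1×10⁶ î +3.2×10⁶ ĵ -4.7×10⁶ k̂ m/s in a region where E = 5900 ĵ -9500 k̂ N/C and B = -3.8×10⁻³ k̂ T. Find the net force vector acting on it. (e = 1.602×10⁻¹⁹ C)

v×B = (-1.22×10⁴, -3.46×10⁴, 0) N/C.
E + v×B = (-1.22×10⁴, -2.87×10⁴, -9500) N/C.
F = q(E + v×B) = (3.204×10⁻¹⁹ C)·(-1.22×10⁴, -2.87×10⁴, -9500) = (-3.90×10⁻¹⁵, -9.19×10⁻¹⁵, -3.04×10⁻¹⁵) N.

F ≈ (-3.90×10⁻¹⁵, -9.19×10⁻¹⁵, -3.04×10⁻¹⁵) N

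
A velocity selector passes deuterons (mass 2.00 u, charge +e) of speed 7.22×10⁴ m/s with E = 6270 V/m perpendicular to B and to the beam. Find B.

Balance of forces in the selector: qE = qvB ⇒ B = E/v.
B = 6270/7.22×10⁴ = 0.0868 T.

B = 0.0868 T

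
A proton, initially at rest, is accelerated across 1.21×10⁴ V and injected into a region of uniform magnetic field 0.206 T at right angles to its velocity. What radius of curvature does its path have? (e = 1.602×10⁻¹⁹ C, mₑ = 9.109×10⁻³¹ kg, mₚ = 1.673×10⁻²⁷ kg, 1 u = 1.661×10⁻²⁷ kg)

r ≈ 0.0772 m

Acceleration: |q|V = ½mv² ⇒ v = √(2|q|V/m) = √(2·1.602×10⁻¹⁹·1.21×10⁴/1.673×10⁻²⁷) ≈ 1.522×10⁶ m/s.
In the field: r = mv/(|q|B) = (1.673×10⁻²⁷)(1.522×10⁶)/((1.602×10⁻¹⁹)(0.206)) ≈ 0.0772 m.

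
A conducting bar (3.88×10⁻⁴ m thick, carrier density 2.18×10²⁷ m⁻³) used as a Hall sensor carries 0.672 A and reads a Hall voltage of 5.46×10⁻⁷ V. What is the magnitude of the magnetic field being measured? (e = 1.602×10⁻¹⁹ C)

From V_H = IB/(n e t), B = V_H n e t / I.
B = (5.46×10⁻⁷)(2.18×10²⁷)(1.602×10⁻¹⁹)(3.88×10⁻⁴)/0.672 ≈ 0.110 T.

B ≈ 0.110 T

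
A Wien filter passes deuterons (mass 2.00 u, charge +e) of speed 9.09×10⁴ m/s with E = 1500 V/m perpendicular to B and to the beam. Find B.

B = 0.0165 T

Balance of forces in the selector: qE = qvB ⇒ B = E/v.
B = 1500/9.09×10⁴ = 0.0165 T.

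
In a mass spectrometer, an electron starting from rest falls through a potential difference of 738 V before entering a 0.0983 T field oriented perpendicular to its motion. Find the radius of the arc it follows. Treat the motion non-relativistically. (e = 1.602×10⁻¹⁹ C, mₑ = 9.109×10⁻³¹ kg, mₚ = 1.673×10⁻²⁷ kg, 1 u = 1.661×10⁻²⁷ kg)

Acceleration: |q|V = ½mv² ⇒ v = √(2|q|V/m) = √(2·1.602×10⁻¹⁹·738/9.109×10⁻³¹) ≈ 1.611×10⁷ m/s.
In the field: r = mv/(|q|B) = (9.109×10⁻³¹)(1.611×10⁷)/((1.602×10⁻¹⁹)(0.0983)) ≈ 9.32×10⁻⁴ m.

r ≈ 9.32×10⁻⁴ m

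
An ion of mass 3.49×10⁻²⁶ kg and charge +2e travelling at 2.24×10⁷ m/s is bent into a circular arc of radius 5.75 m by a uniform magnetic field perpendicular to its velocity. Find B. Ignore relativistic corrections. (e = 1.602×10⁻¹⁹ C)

From |q|vB = mv²/r, B = mv/(|q|r).
B = (3.49×10⁻²⁶)(2.24×10⁷)/((3.204×10⁻¹⁹)(5.75)) ≈ 0.424 T.

B ≈ 0.424 T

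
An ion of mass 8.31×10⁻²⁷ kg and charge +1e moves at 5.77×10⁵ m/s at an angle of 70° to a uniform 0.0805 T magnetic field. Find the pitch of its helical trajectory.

v∥ = v cosθ = 5.77×10⁵·cos70° ≈ 1.973×10⁵ m/s.
T = 2πm/(|q|B) = 2π(8.31×10⁻²⁷)/((1.602×10⁻¹⁹)(0.0805)) ≈ 4.049×10⁻⁶ s.
pitch = v∥ T = (1.973×10⁵)(4.049×10⁻⁶) ≈ 0.799 m.

p ≈ 0.799 m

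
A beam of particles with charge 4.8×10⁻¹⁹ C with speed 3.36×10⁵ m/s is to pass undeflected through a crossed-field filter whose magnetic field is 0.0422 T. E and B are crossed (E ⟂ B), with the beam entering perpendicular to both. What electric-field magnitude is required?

E = 1.42×10⁴ V/m

For straight-line motion qE = qvB, so E = vB.
E = 3.36×10⁵ × 0.0422 = 1.42×10⁴ V/m.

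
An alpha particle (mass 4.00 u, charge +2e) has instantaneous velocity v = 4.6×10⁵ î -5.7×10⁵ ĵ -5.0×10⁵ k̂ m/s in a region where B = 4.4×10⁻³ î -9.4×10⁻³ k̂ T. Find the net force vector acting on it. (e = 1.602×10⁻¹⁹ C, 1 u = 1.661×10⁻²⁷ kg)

v×B = (5360, 2120, 2510) N/C.
F = q v×B = (3.204×10⁻¹⁹ C)·(5360, 2120, 2510) = (1.72×10⁻¹⁵, 6.81×10⁻¹⁶, 8.04×10⁻¹⁶) N.

F ≈ (1.72×10⁻¹⁵, 6.81×10⁻¹⁶, 8.04×10⁻¹⁶) N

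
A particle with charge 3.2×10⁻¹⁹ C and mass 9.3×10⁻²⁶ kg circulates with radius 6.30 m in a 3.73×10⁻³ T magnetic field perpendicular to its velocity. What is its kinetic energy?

KE ≈ 3.04×10⁻¹⁶ J

v = |q|Br/m, then KE = ½mv² = (qBr)²/(2m).
v = (3.2×10⁻¹⁹)(3.73×10⁻³)(6.30)/9.3×10⁻²⁶ ≈ 8.086×10⁴ m/s.
KE = ½(9.3×10⁻²⁶)(8.086×10⁴)² ≈ 3.04×10⁻¹⁶ J.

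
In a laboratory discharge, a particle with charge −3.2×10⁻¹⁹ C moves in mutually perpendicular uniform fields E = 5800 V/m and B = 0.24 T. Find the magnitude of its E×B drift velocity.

v_d ≈ 2.4×10⁴ m/s

The steady drift has the magnetic force balancing the electric force, so v_d = E/B.
v_d = 5800/0.24 = 2.4×10⁴ m/s.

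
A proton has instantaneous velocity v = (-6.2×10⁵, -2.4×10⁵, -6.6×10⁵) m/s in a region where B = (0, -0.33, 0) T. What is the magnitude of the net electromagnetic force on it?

|F| ≈ 4.79×10⁻¹⁴ N

v×B = (-2.18×10⁵, 0, 2.05×10⁵) N/C.
F = q v×B = (1.602×10⁻¹⁹ C)·(-2.18×10⁵, 0, 2.05×10⁵) = (-3.49×10⁻¹⁴, 0, 3.28×10⁻¹⁴) N.
|F| = 4.79×10⁻¹⁴ N.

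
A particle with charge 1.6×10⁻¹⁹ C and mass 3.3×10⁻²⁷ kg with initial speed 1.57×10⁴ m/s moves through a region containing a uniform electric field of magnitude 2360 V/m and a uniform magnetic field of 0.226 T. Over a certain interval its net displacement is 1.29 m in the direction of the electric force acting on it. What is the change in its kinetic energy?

The magnetic force is always ⟂ v and does no work; only the electric force changes KE.
ΔKE = F_E · d = |q|E d = (1.6×10⁻¹⁹)(2360)(1.29) ≈ 4.87×10⁻¹⁶ J.

ΔKE ≈ 4.87×10⁻¹⁶ J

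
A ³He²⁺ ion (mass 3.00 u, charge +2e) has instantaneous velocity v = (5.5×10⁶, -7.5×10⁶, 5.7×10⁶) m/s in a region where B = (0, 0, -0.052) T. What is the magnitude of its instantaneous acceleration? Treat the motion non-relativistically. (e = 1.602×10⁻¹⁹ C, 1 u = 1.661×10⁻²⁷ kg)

v×B = (3.90×10⁵, 2.86×10⁵, 0) N/C.
F = q v×B = (3.204×10⁻¹⁹ C)·(3.90×10⁵, 2.86×10⁵, 0) = (1.25×10⁻¹³, 9.16×10⁻¹⁴, 0) N.
|a| = |F|/m = 1.550×10⁻¹³/4.983×10⁻²⁷ ≈ 3.11×10¹³ m/s².

|a| ≈ 3.11×10¹³ m/s²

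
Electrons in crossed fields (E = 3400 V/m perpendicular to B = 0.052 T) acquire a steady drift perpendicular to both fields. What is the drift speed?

The steady drift has the magnetic force balancing the electric force, so v_d = E/B.
v_d = 3400/0.052 = 6.5×10⁴ m/s.

v_d ≈ 6.5×10⁴ m/s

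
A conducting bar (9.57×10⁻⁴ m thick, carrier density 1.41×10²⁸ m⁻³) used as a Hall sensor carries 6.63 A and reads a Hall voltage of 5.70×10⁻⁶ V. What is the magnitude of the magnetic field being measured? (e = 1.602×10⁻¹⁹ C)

From V_H = IB/(n e t), B = V_H n e t / I.
B = (5.70×10⁻⁶)(1.41×10²⁸)(1.602×10⁻¹⁹)(9.57×10⁻⁴)/6.63 ≈ 1.86 T.

B ≈ 1.86 T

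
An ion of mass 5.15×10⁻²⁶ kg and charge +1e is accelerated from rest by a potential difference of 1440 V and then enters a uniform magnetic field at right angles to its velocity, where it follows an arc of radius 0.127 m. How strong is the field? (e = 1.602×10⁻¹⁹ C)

B ≈ 0.240 T

v = √(2|q|V/m) = √(2·1.602×10⁻¹⁹·1440/5.15×10⁻²⁶) ≈ 9.465×10⁴ m/s.
B = mv/(|q|r) = (5.15×10⁻²⁶)(9.465×10⁴)/((1.602×10⁻¹⁹)(0.127)) ≈ 0.240 T.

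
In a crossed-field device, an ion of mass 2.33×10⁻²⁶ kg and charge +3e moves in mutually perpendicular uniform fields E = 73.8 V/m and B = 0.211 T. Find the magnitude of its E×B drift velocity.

v_d ≈ 350 m/s

In crossed fields the guiding centre drifts at v_d = |E×B|/B² = E/B, independent of charge and mass.
v_d = 73.8/0.211 = 350 m/s.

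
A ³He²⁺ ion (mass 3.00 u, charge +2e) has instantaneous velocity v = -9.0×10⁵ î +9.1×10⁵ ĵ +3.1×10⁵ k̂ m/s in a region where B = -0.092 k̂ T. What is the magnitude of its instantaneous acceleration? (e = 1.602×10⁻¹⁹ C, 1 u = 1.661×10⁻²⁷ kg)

v×B = (-8.37×10⁴, -8.28×10⁴, 0) N/C.
F = q v×B = (3.204×10⁻¹⁹ C)·(-8.37×10⁴, -8.28×10⁴, 0) = (-2.68×10⁻¹⁴, -2.65×10⁻¹⁴, 0) N.
|a| = |F|/m = 3.773×10⁻¹⁴/4.983×10⁻²⁷ ≈ 7.57×10¹² m/s².

|a| ≈ 7.57×10¹² m/s²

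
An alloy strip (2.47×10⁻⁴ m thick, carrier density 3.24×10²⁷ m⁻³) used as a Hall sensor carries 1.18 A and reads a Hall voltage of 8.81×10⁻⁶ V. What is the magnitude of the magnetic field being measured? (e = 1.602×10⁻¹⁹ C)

From V_H = IB/(n e t), B = V_H n e t / I.
B = (8.81×10⁻⁶)(3.24×10²⁷)(1.602×10⁻¹⁹)(2.47×10⁻⁴)/1.18 ≈ 0.957 T.

B ≈ 0.957 T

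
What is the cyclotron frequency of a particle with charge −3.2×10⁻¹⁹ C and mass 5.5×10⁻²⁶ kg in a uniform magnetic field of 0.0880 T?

f = |q|B/(2πm).
f = (3.2×10⁻¹⁹)(0.0880)/(2π·5.5×10⁻²⁶) ≈ 8.15×10⁴ Hz.

f ≈ 8.15×10⁴ Hz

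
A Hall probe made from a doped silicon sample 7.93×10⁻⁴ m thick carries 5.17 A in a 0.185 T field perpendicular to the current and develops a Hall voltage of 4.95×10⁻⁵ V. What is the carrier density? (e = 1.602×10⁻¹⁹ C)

From V_H = IB/(n e t), n = IB/(V_H e t).
n = (5.17)(0.185)/((4.95×10⁻⁵)(1.602×10⁻¹⁹)(7.93×10⁻⁴)) ≈ 1.52×10²⁶ m⁻³.

n ≈ 1.52×10²⁶ m⁻³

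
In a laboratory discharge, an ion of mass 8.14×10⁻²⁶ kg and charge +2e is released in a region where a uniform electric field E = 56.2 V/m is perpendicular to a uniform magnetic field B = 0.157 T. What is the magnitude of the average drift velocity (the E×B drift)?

The E×B drift speed is v_d = E/B.
v_d = 56.2/0.157 = 358 m/s.

v_d ≈ 358 m/s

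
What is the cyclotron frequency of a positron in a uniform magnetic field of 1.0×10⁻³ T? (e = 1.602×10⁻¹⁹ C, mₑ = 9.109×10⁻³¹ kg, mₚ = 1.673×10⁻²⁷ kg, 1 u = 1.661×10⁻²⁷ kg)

f ≈ 2.8×10⁷ Hz

f = |q|B/(2πm).
f = (1.602×10⁻¹⁹)(1.0×10⁻³)/(2π·9.109×10⁻³¹) ≈ 2.8×10⁷ Hz.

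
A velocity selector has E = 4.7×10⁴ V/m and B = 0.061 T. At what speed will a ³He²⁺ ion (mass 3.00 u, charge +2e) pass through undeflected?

For undeflected motion the electric and magnetic forces balance: qE = qvB.
v = E/B = 4.7×10⁴/0.061 = 7.7×10⁵ m/s.
The result is independent of the particle's charge and mass.

v = 7.7×10⁵ m/s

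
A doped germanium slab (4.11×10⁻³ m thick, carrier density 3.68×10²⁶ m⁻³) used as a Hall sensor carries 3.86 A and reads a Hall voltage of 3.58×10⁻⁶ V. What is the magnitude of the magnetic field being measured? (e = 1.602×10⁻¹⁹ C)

B ≈ 0.225 T

From V_H = IB/(n e t), B = V_H n e t / I.
B = (3.58×10⁻⁶)(3.68×10²⁶)(1.602×10⁻¹⁹)(4.11×10⁻³)/3.86 ≈ 0.225 T.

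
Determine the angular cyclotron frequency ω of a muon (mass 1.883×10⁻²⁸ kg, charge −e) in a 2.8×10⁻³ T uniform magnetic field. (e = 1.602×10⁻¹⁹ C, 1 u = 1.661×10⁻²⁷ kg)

ω ≈ 2.4×10⁶ rad/s

ω = |q|B/m.
ω = (1.602×10⁻¹⁹)(2.8×10⁻³)/1.883×10⁻²⁸ ≈ 2.4×10⁶ rad/s.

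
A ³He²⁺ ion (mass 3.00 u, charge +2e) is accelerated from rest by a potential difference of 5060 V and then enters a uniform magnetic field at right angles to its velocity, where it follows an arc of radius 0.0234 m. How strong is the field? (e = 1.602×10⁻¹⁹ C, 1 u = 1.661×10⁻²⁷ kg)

v = √(2|q|V/m) = √(2·3.204×10⁻¹⁹·5060/4.983×10⁻²⁷) ≈ 8.067×10⁵ m/s.
B = mv/(|q|r) = (4.983×10⁻²⁷)(8.067×10⁵)/((3.204×10⁻¹⁹)(0.0234)) ≈ 0.536 T.

B ≈ 0.536 T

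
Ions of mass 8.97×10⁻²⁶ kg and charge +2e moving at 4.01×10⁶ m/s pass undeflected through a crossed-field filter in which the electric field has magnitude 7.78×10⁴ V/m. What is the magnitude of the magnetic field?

B = 0.0194 T

Balance of forces in the selector: qE = qvB ⇒ B = E/v.
B = 7.78×10⁴/4.01×10⁶ = 0.0194 T.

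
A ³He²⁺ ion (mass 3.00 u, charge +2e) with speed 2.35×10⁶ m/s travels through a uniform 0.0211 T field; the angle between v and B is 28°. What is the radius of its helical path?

r ≈ 0.813 m

v⊥ = v sinθ = 2.35×10⁶·sin28° ≈ 1.103×10⁶ m/s.
r = m v⊥/(|q|B) = (4.983×10⁻²⁷)(1.103×10⁶)/((3.204×10⁻¹⁹)(0.0211)) ≈ 0.813 m.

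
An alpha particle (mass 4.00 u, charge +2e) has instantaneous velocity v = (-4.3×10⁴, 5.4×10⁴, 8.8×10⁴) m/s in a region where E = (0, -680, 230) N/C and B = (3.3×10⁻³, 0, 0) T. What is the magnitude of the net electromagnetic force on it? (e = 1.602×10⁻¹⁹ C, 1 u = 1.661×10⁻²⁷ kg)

|F| ≈ 1.26×10⁻¹⁶ N

v×B = (0, 290, -178) N/C.
E + v×B = (0, -390, 51.8) N/C.
F = q(E + v×B) = (3.204×10⁻¹⁹ C)·(0, -390, 51.8) = (0, -1.25×10⁻¹⁶, 1.66×10⁻¹⁷) N.
|F| = 1.26×10⁻¹⁶ N.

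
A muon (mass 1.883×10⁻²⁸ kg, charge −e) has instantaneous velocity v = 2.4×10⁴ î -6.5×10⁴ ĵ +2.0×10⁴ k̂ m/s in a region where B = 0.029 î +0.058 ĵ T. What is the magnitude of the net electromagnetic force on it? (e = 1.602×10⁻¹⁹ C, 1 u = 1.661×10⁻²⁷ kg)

v×B = (-1160, 580, 3280) N/C.
F = q v×B = (−1.602×10⁻¹⁹ C)·(-1160, 580, 3280) = (1.86×10⁻¹⁶, -9.29×10⁻¹⁷, -5.25×10⁻¹⁶) N.
|F| = 5.65×10⁻¹⁶ N.

|F| ≈ 5.65×10⁻¹⁶ N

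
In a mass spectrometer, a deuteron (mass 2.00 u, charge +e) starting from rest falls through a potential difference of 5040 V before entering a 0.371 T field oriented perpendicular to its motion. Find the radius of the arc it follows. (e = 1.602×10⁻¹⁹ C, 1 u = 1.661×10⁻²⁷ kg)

Acceleration: |q|V = ½mv² ⇒ v = √(2|q|V/m) = √(2·1.602×10⁻¹⁹·5040/3.322×10⁻²⁷) ≈ 6.972×10⁵ m/s.
In the field: r = mv/(|q|B) = (3.322×10⁻²⁷)(6.972×10⁵)/((1.602×10⁻¹⁹)(0.371)) ≈ 0.0390 m.

r ≈ 0.0390 m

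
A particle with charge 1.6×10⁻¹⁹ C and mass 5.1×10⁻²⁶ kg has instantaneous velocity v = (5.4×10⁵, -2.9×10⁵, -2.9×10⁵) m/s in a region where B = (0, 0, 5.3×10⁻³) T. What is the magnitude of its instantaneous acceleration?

|a| ≈ 1.02×10¹⁰ m/s²

v×B = (-1540, -2860, 0) N/C.
F = q v×B = (1.6×10⁻¹⁹ C)·(-1540, -2860, 0) = (-2.46×10⁻¹⁶, -4.58×10⁻¹⁶, 0) N.
|a| = |F|/m = 5.198×10⁻¹⁶/5.1×10⁻²⁶ ≈ 1.02×10¹⁰ m/s².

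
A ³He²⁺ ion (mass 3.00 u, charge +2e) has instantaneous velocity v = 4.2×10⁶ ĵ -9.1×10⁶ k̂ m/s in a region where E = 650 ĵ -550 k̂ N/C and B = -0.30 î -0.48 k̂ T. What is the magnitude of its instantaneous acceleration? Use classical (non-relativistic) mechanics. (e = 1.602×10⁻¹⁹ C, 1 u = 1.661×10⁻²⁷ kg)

v×B = (-2.02×10⁶, 2.73×10⁶, 1.26×10⁶) N/C.
E + v×B = (-2.02×10⁶, 2.73×10⁶, 1.26×10⁶) N/C.
F = q(E + v×B) = (3.204×10⁻¹⁹ C)·(-2.02×10⁶, 2.73×10⁶, 1.26×10⁶) = (-6.46×10⁻¹³, 8.75×10⁻¹³, 4.04×10⁻¹³) N.
|a| = |F|/m = 1.160×10⁻¹²/4.983×10⁻²⁷ ≈ 2.33×10¹⁴ m/s².

|a| ≈ 2.33×10¹⁴ m/s²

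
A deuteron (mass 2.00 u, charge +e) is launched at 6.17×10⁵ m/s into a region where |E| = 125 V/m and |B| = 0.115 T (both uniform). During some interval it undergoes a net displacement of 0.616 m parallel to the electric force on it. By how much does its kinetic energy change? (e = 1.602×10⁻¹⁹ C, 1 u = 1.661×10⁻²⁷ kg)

The magnetic force is always ⟂ v and does no work; only the electric force changes KE.
ΔKE = F_E · d = |q|E d = (1.602×10⁻¹⁹)(125)(0.616) ≈ 1.23×10⁻¹⁷ J.

ΔKE ≈ 1.23×10⁻¹⁷ J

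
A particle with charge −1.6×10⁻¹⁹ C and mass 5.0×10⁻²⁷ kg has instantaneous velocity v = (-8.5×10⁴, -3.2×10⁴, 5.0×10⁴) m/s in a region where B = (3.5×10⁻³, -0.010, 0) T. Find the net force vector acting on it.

v×B = (500, 175, 962) N/C.
F = q v×B = (−1.6×10⁻¹⁹ C)·(500, 175, 962) = (-8.00×10⁻¹⁷, -2.80×10⁻¹⁷, -1.54×10⁻¹⁶) N.

F ≈ (-8.00×10⁻¹⁷, -2.80×10⁻¹⁷, -1.54×10⁻¹⁶) N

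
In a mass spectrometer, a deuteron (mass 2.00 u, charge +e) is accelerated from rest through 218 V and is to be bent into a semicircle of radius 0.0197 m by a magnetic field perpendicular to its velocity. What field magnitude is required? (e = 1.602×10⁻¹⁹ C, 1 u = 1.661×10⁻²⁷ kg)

v = √(2|q|V/m) = √(2·1.602×10⁻¹⁹·218/3.322×10⁻²⁷) ≈ 1.450×10⁵ m/s.
B = mv/(|q|r) = (3.322×10⁻²⁷)(1.450×10⁵)/((1.602×10⁻¹⁹)(0.0197)) ≈ 0.153 T.

B ≈ 0.153 T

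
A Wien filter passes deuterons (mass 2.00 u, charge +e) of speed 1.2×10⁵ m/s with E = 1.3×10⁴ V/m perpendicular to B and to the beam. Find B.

B = 0.11 T

Balance of forces in the selector: qE = qvB ⇒ B = E/v.
B = 1.3×10⁴/1.2×10⁵ = 0.11 T.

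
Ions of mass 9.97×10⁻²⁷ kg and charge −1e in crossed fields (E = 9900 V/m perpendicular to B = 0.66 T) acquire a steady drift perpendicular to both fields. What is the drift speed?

v_d ≈ 1.5×10⁴ m/s

The steady drift has the magnetic force balancing the electric force, so v_d = E/B.
v_d = 9900/0.66 = 1.5×10⁴ m/s.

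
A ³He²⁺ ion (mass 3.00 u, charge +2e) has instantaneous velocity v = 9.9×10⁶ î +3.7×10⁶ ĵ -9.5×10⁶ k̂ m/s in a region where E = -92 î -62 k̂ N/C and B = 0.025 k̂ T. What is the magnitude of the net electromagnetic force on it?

v×B = (9.25×10⁴, -2.48×10⁵, 0) N/C.
E + v×B = (9.24×10⁴, -2.48×10⁵, -62.0) N/C.
F = q(E + v×B) = (3.204×10⁻¹⁹ C)·(9.24×10⁴, -2.48×10⁵, -62.0) = (2.96×10⁻¹⁴, -7.93×10⁻¹⁴, -1.99×10⁻¹⁷) N.
|F| = 8.46×10⁻¹⁴ N.

|F| ≈ 8.46×10⁻¹⁴ N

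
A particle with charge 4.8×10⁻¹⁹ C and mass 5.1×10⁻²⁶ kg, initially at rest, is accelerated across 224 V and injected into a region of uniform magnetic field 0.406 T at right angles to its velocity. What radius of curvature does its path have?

r ≈ 0.0170 m

Acceleration: |q|V = ½mv² ⇒ v = √(2|q|V/m) = √(2·4.8×10⁻¹⁹·224/5.1×10⁻²⁶) ≈ 6.493×10⁴ m/s.
In the field: r = mv/(|q|B) = (5.1×10⁻²⁶)(6.493×10⁴)/((4.8×10⁻¹⁹)(0.406)) ≈ 0.0170 m.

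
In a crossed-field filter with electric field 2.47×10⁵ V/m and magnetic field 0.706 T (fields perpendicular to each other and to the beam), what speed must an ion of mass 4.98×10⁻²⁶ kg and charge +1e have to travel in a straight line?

v = 3.50×10⁵ m/s

Zero net Lorentz force requires |qE| = |q v×B|, i.e. E = vB.
v = E/B = 2.47×10⁵/0.706 = 3.50×10⁵ m/s.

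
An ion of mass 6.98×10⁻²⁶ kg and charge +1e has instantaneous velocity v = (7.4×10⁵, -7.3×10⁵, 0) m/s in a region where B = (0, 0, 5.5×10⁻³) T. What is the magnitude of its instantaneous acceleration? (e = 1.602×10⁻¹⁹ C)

|a| ≈ 1.31×10¹⁰ m/s²

v×B = (-4010, -4070, 0) N/C.
F = q v×B = (1.602×10⁻¹⁹ C)·(-4010, -4070, 0) = (-6.43×10⁻¹⁶, -6.52×10⁻¹⁶, 0) N.
|a| = |F|/m = 9.159×10⁻¹⁶/6.98×10⁻²⁶ ≈ 1.31×10¹⁰ m/s².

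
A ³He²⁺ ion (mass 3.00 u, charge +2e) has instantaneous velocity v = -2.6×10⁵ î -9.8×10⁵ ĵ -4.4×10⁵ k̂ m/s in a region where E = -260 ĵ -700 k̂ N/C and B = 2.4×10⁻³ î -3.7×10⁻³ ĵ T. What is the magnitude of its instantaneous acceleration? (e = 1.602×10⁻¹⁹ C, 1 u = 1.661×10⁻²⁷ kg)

|a| ≈ 2.15×10¹¹ m/s²

v×B = (-1630, -1060, 3310) N/C.
E + v×B = (-1630, -1320, 2610) N/C.
F = q(E + v×B) = (3.204×10⁻¹⁹ C)·(-1630, -1320, 2610) = (-5.22×10⁻¹⁶, -4.22×10⁻¹⁶, 8.38×10⁻¹⁶) N.
|a| = |F|/m = 1.073×10⁻¹⁵/4.983×10⁻²⁷ ≈ 2.15×10¹¹ m/s².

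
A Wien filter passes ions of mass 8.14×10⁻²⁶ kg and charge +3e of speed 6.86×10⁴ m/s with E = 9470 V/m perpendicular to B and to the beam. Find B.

Balance of forces in the selector: qE = qvB ⇒ B = E/v.
B = 9470/6.86×10⁴ = 0.138 T.

B = 0.138 T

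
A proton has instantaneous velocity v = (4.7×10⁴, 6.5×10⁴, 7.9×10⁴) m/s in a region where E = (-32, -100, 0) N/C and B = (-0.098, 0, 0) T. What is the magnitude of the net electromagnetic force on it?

v×B = (0, -7740, 6370) N/C.
E + v×B = (-32.0, -7840, 6370) N/C.
F = q(E + v×B) = (1.602×10⁻¹⁹ C)·(-32.0, -7840, 6370) = (-5.13×10⁻¹⁸, -1.26×10⁻¹⁵, 1.02×10⁻¹⁵) N.
|F| = 1.62×10⁻¹⁵ N.

|F| ≈ 1.62×10⁻¹⁵ N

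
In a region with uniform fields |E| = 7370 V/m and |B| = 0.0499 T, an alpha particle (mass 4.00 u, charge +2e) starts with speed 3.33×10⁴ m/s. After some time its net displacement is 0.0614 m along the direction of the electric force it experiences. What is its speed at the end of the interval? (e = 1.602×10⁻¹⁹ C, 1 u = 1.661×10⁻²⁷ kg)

v_f ≈ 2.12×10⁵ m/s

B does no work; ΔKE = |q|E d.
½mv_f² = ½mv₀² + |q|Ed = ½(6.644×10⁻²⁷)(3.33×10⁴)² + (3.204×10⁻¹⁹)(7370)(0.0614) ≈ 3.684×10⁻¹⁸ J + 1.450×10⁻¹⁶ J ≈ 1.487×10⁻¹⁶ J.
v_f = √(2·1.487×10⁻¹⁶/6.644×10⁻²⁷) ≈ 2.12×10⁵ m/s.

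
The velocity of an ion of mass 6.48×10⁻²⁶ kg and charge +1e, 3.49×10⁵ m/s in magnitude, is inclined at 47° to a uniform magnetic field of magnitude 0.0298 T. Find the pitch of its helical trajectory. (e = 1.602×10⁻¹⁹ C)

v∥ = v cosθ = 3.49×10⁵·cos47° ≈ 2.380×10⁵ m/s.
T = 2πm/(|q|B) = 2π(6.48×10⁻²⁶)/((1.602×10⁻¹⁹)(0.0298)) ≈ 8.529×10⁻⁵ s.
pitch = v∥ T = (2.380×10⁵)(8.529×10⁻⁵) ≈ 20.3 m.

p ≈ 20.3 m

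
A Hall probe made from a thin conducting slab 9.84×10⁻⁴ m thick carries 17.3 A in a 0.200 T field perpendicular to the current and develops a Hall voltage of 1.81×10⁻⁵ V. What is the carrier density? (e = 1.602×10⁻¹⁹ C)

From V_H = IB/(n e t), n = IB/(V_H e t).
n = (17.3)(0.200)/((1.81×10⁻⁵)(1.602×10⁻¹⁹)(9.84×10⁻⁴)) ≈ 1.21×10²⁷ m⁻³.

n ≈ 1.21×10²⁷ m⁻³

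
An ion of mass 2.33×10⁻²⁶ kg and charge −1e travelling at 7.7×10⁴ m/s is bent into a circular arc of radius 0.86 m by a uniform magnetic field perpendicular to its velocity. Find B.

From |q|vB = mv²/r, B = mv/(|q|r).
B = (2.33×10⁻²⁶)(7.7×10⁴)/((1.602×10⁻¹⁹)(0.86)) ≈ 0.013 T.

B ≈ 0.013 T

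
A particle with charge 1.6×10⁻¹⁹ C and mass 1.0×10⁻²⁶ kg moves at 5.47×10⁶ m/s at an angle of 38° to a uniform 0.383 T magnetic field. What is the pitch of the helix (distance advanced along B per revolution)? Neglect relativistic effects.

p ≈ 4.42 m

v∥ = v cosθ = 5.47×10⁶·cos38° ≈ 4.310×10⁶ m/s.
T = 2πm/(|q|B) = 2π(1.0×10⁻²⁶)/((1.6×10⁻¹⁹)(0.383)) ≈ 1.025×10⁻⁶ s.
pitch = v∥ T = (4.310×10⁶)(1.025×10⁻⁶) ≈ 4.42 m.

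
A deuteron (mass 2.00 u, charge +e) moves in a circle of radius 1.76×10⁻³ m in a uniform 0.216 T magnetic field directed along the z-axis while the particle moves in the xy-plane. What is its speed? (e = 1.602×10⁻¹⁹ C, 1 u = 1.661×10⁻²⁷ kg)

v ≈ 1.83×10⁴ m/s

From |q|vB = mv²/r, v = |q|Br/m.
v = (1.602×10⁻¹⁹)(0.216)(1.76×10⁻³)/3.322×10⁻²⁷ ≈ 1.83×10⁴ m/s.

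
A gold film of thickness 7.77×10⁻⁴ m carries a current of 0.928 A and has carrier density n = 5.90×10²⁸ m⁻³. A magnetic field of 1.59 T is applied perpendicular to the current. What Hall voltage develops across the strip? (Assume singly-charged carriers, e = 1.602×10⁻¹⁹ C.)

V_H ≈ 2.01×10⁻⁷ V

V_H = IB/(n e t).
V_H = (0.928)(1.59)/((5.90×10²⁸)(1.602×10⁻¹⁹)(7.77×10⁻⁴)) ≈ 2.01×10⁻⁷ V.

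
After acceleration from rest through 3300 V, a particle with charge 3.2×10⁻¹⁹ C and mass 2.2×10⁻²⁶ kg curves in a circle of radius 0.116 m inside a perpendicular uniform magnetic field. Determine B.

B ≈ 0.184 T

v = √(2|q|V/m) = √(2·3.2×10⁻¹⁹·3300/2.2×10⁻²⁶) ≈ 3.098×10⁵ m/s.
B = mv/(|q|r) = (2.2×10⁻²⁶)(3.098×10⁵)/((3.2×10⁻¹⁹)(0.116)) ≈ 0.184 T.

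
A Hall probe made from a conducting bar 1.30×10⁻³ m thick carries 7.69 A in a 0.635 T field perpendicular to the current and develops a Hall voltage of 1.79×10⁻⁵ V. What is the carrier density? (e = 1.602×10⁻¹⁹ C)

From V_H = IB/(n e t), n = IB/(V_H e t).
n = (7.69)(0.635)/((1.79×10⁻⁵)(1.602×10⁻¹⁹)(1.30×10⁻³)) ≈ 1.31×10²⁷ m⁻³.

n ≈ 1.31×10²⁷ m⁻³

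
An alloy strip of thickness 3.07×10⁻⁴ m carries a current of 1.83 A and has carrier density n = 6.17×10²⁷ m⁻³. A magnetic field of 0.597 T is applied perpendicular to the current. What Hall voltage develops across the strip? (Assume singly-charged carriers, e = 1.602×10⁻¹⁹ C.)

V_H = IB/(n e t).
V_H = (1.83)(0.597)/((6.17×10²⁷)(1.602×10⁻¹⁹)(3.07×10⁻⁴)) ≈ 3.60×10⁻⁶ V.

V_H ≈ 3.60×10⁻⁶ V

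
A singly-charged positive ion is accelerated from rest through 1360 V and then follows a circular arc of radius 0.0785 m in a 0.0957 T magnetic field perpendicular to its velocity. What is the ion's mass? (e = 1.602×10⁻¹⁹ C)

Combine |q|V = ½mv² and r = mv/(|q|B): eliminate v to get m = qB²r²/(2V).
m = (1.602×10⁻¹⁹)(0.0957)²(0.0785)²/(2·1360) ≈ 3.32×10⁻²⁷ kg.

m ≈ 3.32×10⁻²⁷ kg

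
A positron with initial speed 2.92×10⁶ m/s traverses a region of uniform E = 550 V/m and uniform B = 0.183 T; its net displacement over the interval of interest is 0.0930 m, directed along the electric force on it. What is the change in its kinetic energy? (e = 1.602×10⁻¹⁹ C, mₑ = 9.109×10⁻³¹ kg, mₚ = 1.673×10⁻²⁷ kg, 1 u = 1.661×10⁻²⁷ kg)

The magnetic force is always ⟂ v and does no work; only the electric force changes KE.
ΔKE = F_E · d = |q|E d = (1.602×10⁻¹⁹)(550)(0.0930) ≈ 8.19×10⁻¹⁸ J.

ΔKE ≈ 8.19×10⁻¹⁸ J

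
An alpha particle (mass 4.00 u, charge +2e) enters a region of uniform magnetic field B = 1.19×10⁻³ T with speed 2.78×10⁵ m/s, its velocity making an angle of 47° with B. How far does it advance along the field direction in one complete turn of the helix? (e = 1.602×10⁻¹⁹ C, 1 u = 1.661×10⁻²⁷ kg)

v∥ = v cosθ = 2.78×10⁵·cos47° ≈ 1.896×10⁵ m/s.
T = 2πm/(|q|B) = 2π(6.644×10⁻²⁷)/((3.204×10⁻¹⁹)(1.19×10⁻³)) ≈ 1.095×10⁻⁴ s.
pitch = v∥ T = (1.896×10⁵)(1.095×10⁻⁴) ≈ 20.8 m.

p ≈ 20.8 m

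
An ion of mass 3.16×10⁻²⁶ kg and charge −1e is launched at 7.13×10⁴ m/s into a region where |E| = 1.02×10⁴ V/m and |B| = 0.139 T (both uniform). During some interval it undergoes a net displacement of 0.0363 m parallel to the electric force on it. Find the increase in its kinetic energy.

The magnetic force is always ⟂ v and does no work; only the electric force changes KE.
ΔKE = F_E · d = |q|E d = (1.602×10⁻¹⁹)(1.02×10⁴)(0.0363) ≈ 5.93×10⁻¹⁷ J.

ΔKE ≈ 5.93×10⁻¹⁷ J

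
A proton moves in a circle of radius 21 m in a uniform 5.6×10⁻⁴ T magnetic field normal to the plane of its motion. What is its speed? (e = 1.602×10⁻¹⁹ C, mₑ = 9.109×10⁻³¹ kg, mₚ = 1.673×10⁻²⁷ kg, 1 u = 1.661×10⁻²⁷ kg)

v ≈ 1.1×10⁶ m/s

From |q|vB = mv²/r, v = |q|Br/m.
v = (1.602×10⁻¹⁹)(5.6×10⁻⁴)(21)/1.673×10⁻²⁷ ≈ 1.1×10⁶ m/s.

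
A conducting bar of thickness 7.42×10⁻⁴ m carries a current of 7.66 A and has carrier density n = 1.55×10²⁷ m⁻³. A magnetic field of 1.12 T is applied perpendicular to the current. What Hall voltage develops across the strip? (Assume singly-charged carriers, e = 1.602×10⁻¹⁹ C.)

V_H = IB/(n e t).
V_H = (7.66)(1.12)/((1.55×10²⁷)(1.602×10⁻¹⁹)(7.42×10⁻⁴)) ≈ 4.66×10⁻⁵ V.

V_H ≈ 4.66×10⁻⁵ V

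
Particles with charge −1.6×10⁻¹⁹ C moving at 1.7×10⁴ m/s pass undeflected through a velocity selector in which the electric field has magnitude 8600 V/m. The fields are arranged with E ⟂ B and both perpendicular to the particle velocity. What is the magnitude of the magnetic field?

B = 0.51 T

Balance of forces in the selector: qE = qvB ⇒ B = E/v.
B = 8600/1.7×10⁴ = 0.51 T.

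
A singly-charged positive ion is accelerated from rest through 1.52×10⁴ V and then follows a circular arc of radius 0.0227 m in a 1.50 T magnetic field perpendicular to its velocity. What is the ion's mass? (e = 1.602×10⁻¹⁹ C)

m ≈ 6.11×10⁻²⁷ kg

Combine |q|V = ½mv² and r = mv/(|q|B): eliminate v to get m = qB²r²/(2V).
m = (1.602×10⁻¹⁹)(1.50)²(0.0227)²/(2·1.52×10⁴) ≈ 6.11×10⁻²⁷ kg.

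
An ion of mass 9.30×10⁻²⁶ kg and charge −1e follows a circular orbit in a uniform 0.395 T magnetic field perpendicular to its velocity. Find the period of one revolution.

T ≈ 9.23×10⁻⁶ s

The cyclotron period depends only on m, q, B: T = 2πm/(|q|B).
T = 2π(9.30×10⁻²⁶)/((1.602×10⁻¹⁹)(0.395)) ≈ 9.23×10⁻⁶ s.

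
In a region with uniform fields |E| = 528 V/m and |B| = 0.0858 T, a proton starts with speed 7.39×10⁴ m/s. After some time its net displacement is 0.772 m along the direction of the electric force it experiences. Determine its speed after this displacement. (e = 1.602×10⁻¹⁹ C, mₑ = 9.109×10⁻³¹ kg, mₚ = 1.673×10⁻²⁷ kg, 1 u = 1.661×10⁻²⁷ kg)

v_f ≈ 2.89×10⁵ m/s

B does no work; ΔKE = |q|E d.
½mv_f² = ½mv₀² + |q|Ed = ½(1.673×10⁻²⁷)(7.39×10⁴)² + (1.602×10⁻¹⁹)(528)(0.772) ≈ 4.568×10⁻¹⁸ J + 6.530×10⁻¹⁷ J ≈ 6.987×10⁻¹⁷ J.
v_f = √(2·6.987×10⁻¹⁷/1.673×10⁻²⁷) ≈ 2.89×10⁵ m/s.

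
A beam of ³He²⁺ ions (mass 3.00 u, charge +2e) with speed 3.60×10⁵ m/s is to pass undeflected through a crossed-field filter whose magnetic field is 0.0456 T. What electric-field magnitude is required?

E = 1.64×10⁴ V/m

For straight-line motion qE = qvB, so E = vB.
E = 3.60×10⁵ × 0.0456 = 1.64×10⁴ V/m.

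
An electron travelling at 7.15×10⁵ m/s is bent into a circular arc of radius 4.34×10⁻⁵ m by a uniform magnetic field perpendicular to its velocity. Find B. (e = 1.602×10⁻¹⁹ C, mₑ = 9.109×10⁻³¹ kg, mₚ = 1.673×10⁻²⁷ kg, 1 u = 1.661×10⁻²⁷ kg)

From |q|vB = mv²/r, B = mv/(|q|r).
B = (9.109×10⁻³¹)(7.15×10⁵)/((1.602×10⁻¹⁹)(4.34×10⁻⁵)) ≈ 0.0937 T.

B ≈ 0.0937 T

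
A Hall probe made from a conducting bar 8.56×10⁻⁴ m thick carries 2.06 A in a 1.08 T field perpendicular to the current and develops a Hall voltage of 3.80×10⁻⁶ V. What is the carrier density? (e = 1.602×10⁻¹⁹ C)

n ≈ 4.27×10²⁷ m⁻³

From V_H = IB/(n e t), n = IB/(V_H e t).
n = (2.06)(1.08)/((3.80×10⁻⁶)(1.602×10⁻¹⁹)(8.56×10⁻⁴)) ≈ 4.27×10²⁷ m⁻³.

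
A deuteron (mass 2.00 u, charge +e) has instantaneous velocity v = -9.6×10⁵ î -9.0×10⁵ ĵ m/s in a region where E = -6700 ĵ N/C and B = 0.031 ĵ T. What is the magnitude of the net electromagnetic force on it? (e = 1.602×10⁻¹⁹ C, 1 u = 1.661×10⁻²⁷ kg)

|F| ≈ 4.89×10⁻¹⁵ N

v×B = (0, 0, -2.98×10⁴) N/C.
E + v×B = (0, -6700, -2.98×10⁴) N/C.
F = q(E + v×B) = (1.602×10⁻¹⁹ C)·(0, -6700, -2.98×10⁴) = (0, -1.07×10⁻¹⁵, -4.77×10⁻¹⁵) N.
|F| = 4.89×10⁻¹⁵ N.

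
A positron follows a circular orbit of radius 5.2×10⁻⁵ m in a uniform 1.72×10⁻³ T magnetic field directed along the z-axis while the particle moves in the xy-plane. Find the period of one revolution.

The cyclotron period depends only on m, q, B: T = 2πm/(|q|B).
T = 2π(9.109×10⁻³¹)/((1.602×10⁻¹⁹)(1.72×10⁻³)) ≈ 2.08×10⁻⁸ s.

T ≈ 2.08×10⁻⁸ s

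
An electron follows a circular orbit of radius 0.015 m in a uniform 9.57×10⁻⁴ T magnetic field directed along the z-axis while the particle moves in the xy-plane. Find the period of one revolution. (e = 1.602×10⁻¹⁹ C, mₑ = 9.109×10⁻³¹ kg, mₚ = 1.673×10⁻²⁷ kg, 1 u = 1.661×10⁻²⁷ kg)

T ≈ 3.73×10⁻⁸ s

The cyclotron period depends only on m, q, B: T = 2πm/(|q|B).
T = 2π(9.109×10⁻³¹)/((1.602×10⁻¹⁹)(9.57×10⁻⁴)) ≈ 3.73×10⁻⁸ s.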